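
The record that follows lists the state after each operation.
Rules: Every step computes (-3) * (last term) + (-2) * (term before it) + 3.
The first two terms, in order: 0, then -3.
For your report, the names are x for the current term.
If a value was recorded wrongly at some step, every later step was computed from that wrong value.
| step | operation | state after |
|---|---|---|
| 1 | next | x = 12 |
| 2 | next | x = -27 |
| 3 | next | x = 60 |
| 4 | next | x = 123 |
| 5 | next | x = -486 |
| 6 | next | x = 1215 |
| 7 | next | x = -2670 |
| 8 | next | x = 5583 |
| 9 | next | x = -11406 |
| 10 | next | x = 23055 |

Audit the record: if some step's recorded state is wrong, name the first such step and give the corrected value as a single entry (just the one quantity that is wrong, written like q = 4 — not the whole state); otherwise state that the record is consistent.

Recomputing the run from the initial state:
step 1: x = 12
step 2: x = -27
step 3: x = 60
step 4: x = -123
step 5: x = 252
step 6: x = -507
step 7: x = 1020
step 8: x = -2043
step 9: x = 4092
step 10: x = -8187
The first disagreement with the record is at step 4, where the value should be x = -123.

step 4, x = -123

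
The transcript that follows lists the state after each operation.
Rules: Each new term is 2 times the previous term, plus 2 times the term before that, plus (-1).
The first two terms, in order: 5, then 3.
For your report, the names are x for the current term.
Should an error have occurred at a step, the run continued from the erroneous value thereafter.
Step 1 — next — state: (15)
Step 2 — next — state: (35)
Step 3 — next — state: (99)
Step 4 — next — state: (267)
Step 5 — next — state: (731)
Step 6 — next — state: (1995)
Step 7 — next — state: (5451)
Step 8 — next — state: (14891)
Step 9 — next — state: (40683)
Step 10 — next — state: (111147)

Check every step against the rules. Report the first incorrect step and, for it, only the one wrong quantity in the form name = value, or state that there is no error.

no error

step 1: x = 2*(3) + (2)*(5) + (-1) = 15 -> matches
step 2: x = 2*(15) + (2)*(3) + (-1) = 35 -> consistent with the transcript
step 3: x = 2*(35) + (2)*(15) + (-1) = 99 -> in agreement
step 4: x = 2*(99) + (2)*(35) + (-1) = 267 -> agrees with the transcript
step 5: x = 2*(267) + (2)*(99) + (-1) = 731 -> exactly as logged
step 6: x = 2*(731) + (2)*(267) + (-1) = 1995 -> same as recorded
step 7: x = 2*(1995) + (2)*(731) + (-1) = 5451 -> verified
step 8: x = 2*(5451) + (2)*(1995) + (-1) = 14891 -> checks out
step 9: x = 2*(14891) + (2)*(5451) + (-1) = 40683 -> exactly as logged
step 10: x = 2*(40683) + (2)*(14891) + (-1) = 111147 -> in agreement
All steps check out; nothing to correct.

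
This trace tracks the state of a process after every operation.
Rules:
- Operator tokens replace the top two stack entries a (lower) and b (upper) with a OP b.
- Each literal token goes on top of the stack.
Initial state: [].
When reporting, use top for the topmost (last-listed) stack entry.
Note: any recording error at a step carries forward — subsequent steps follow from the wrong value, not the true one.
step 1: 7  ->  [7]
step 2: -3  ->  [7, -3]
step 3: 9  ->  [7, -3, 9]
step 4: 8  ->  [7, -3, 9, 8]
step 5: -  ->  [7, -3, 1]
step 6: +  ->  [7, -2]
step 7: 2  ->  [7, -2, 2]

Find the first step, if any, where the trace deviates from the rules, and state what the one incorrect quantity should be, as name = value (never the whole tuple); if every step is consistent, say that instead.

Recomputing the run from the initial state:
step 1: [7]
step 2: [7, -3]
step 3: [7, -3, 9]
step 4: [7, -3, 9, 8]
step 5: [7, -3, 1]
step 6: [7, -2]
step 7: [7, -2, 2]
This matches the trace at every step.

no error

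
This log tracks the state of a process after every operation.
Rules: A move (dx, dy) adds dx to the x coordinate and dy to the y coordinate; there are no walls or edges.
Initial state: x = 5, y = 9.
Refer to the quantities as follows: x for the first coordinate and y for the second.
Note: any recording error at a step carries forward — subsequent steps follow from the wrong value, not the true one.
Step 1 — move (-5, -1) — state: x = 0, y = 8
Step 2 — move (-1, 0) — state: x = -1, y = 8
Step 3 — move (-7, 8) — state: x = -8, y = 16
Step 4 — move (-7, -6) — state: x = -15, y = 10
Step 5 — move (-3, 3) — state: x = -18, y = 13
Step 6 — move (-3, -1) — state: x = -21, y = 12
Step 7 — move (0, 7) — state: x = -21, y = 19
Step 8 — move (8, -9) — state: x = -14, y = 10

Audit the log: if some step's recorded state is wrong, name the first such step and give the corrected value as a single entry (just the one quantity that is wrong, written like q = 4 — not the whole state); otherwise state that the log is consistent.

step 8, x = -13

step 1: x = 5 + (-5) = 0, y = 9 + (-1) = 8 -> exactly as logged
step 2: x = 0 + (-1) = -1, y = 8 + (0) = 8 -> checks out
step 3: x = -1 + (-7) = -8, y = 8 + (8) = 16 -> agrees with the log
step 4: x = -8 + (-7) = -15, y = 16 + (-6) = 10 -> in agreement
step 5: x = -15 + (-3) = -18, y = 10 + (3) = 13 -> verified
step 6: x = -18 + (-3) = -21, y = 13 + (-1) = 12 -> verified
step 7: x = -21 + (0) = -21, y = 12 + (7) = 19 -> checks out
step 8: x = -21 + (8) = -13, y = 19 + (-9) = 10 -> first mismatch against the log
That makes step 8 the first incorrect line — x = -13 is what it should show.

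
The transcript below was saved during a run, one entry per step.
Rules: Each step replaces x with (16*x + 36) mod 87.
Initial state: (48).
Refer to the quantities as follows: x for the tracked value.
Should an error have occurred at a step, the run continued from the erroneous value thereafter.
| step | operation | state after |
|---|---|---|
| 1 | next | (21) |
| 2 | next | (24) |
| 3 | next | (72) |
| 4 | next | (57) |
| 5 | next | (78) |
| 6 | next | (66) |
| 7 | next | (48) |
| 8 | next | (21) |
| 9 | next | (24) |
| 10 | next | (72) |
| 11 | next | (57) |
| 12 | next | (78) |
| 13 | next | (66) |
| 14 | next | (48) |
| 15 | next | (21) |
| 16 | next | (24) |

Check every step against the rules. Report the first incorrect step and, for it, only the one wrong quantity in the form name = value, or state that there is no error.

no error

step 1: x = (16*48 + 36) mod 87 = 21 -> consistent with the transcript
step 2: x = (16*21 + 36) mod 87 = 24 -> matches
step 3: x = (16*24 + 36) mod 87 = 72 -> matches
step 4: x = (16*72 + 36) mod 87 = 57 -> matches
step 5: x = (16*57 + 36) mod 87 = 78 -> in agreement
step 6: x = (16*78 + 36) mod 87 = 66 -> confirmed correct
step 7: x = (16*66 + 36) mod 87 = 48 -> no discrepancy
step 8: x = (16*48 + 36) mod 87 = 21 -> verified
step 9: x = (16*21 + 36) mod 87 = 24 -> agrees with the transcript
step 10: x = (16*24 + 36) mod 87 = 72 -> no discrepancy
step 11: x = (16*72 + 36) mod 87 = 57 -> verified
step 12: x = (16*57 + 36) mod 87 = 78 -> same as recorded
step 13: x = (16*78 + 36) mod 87 = 66 -> verified
step 14: x = (16*66 + 36) mod 87 = 48 -> verified
step 15: x = (16*48 + 36) mod 87 = 21 -> checks out
step 16: x = (16*21 + 36) mod 87 = 24 -> same as recorded
Nothing is out of place; the run is error-free.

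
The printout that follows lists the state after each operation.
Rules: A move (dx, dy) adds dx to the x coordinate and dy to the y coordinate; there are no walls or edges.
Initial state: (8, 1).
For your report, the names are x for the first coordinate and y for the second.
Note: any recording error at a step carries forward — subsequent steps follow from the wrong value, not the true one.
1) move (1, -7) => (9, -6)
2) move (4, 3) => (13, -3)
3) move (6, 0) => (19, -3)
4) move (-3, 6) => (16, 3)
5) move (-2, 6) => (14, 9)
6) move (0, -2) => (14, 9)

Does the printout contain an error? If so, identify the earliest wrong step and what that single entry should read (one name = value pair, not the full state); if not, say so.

step 6, y = 7

step 1: x = 8 + (1) = 9, y = 1 + (-7) = -6 -> consistent with the printout
step 2: x = 9 + (4) = 13, y = -6 + (3) = -3 -> same as recorded
step 3: x = 13 + (6) = 19, y = -3 + (0) = -3 -> agrees with the printout
step 4: x = 19 + (-3) = 16, y = -3 + (6) = 3 -> no discrepancy
step 5: x = 16 + (-2) = 14, y = 3 + (6) = 9 -> confirmed correct
step 6: x = 14 + (0) = 14, y = 9 + (-2) = 7 -> the printout disagrees here
The audit stops at step 6: the recorded entry is wrong and should be y = 7.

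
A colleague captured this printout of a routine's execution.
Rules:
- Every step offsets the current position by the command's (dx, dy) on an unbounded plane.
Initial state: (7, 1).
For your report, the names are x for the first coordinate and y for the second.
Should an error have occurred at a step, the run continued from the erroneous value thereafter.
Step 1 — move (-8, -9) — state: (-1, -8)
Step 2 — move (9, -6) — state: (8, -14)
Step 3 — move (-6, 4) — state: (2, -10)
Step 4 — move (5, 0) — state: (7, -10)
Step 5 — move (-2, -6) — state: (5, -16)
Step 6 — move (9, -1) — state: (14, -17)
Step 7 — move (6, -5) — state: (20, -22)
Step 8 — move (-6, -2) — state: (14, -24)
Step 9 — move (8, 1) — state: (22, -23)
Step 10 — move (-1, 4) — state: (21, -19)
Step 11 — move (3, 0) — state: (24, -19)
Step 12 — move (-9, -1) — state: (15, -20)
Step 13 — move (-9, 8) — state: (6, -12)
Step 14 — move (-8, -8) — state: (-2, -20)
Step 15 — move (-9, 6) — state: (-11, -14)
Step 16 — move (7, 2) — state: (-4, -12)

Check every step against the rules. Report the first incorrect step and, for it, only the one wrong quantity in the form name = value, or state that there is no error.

Recomputing the run from the initial state:
step 1: x = -1, y = -8
step 2: x = 8, y = -14
step 3: x = 2, y = -10
step 4: x = 7, y = -10
step 5: x = 5, y = -16
step 6: x = 14, y = -17
step 7: x = 20, y = -22
step 8: x = 14, y = -24
step 9: x = 22, y = -23
step 10: x = 21, y = -19
step 11: x = 24, y = -19
step 12: x = 15, y = -20
step 13: x = 6, y = -12
step 14: x = -2, y = -20
step 15: x = -11, y = -14
step 16: x = -4, y = -12
This matches the printout at every step.

no error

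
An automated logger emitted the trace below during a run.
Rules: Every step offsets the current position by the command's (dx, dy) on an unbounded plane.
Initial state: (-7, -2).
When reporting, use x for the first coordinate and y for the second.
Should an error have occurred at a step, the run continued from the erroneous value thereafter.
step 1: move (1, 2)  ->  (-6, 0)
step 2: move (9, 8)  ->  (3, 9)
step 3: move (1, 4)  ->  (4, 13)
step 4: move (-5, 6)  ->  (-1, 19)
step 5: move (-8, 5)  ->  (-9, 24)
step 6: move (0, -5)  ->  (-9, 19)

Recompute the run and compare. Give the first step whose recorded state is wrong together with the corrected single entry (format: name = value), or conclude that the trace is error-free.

step 2, y = 8

1. x = -7 + (1) = -6, y = -2 + (2) = 0 (checks out)
2. x = -6 + (9) = 3, y = 0 + (8) = 8 (the trace disagrees here)
Conclusion: step 2 carries the first error; the entry should be y = 8.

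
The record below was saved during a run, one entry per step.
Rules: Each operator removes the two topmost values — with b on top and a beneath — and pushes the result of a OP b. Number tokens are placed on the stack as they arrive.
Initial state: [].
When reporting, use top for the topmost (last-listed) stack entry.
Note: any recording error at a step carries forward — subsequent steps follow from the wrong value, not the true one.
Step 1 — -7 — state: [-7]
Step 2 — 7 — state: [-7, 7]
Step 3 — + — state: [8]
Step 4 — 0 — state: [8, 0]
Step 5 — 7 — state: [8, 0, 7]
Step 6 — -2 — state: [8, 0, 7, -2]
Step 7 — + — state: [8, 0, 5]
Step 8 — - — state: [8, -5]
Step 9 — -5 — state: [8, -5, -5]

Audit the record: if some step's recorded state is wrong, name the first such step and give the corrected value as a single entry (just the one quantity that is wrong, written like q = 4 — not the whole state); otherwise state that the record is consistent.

Recomputing the run from the initial state:
step 1: [-7]
step 2: [-7, 7]
step 3: [0]
step 4: [0, 0]
step 5: [0, 0, 7]
step 6: [0, 0, 7, -2]
step 7: [0, 0, 5]
step 8: [0, -5]
step 9: [0, -5, -5]
The first disagreement with the record is at step 3, where the value should be top = 0.

step 3, top = 0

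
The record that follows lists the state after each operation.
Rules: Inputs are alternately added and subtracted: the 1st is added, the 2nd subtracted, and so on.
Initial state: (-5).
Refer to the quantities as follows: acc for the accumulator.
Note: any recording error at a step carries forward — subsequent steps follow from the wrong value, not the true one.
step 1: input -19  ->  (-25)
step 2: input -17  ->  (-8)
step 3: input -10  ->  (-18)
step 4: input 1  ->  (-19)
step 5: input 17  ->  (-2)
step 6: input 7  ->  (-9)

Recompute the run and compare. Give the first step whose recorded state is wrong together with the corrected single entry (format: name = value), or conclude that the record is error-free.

Recomputing the run from the initial state:
step 1: acc = -24
step 2: acc = -7
step 3: acc = -17
step 4: acc = -18
step 5: acc = -1
step 6: acc = -8
The first disagreement with the record is at step 1, where the value should be acc = -24.

step 1, acc = -24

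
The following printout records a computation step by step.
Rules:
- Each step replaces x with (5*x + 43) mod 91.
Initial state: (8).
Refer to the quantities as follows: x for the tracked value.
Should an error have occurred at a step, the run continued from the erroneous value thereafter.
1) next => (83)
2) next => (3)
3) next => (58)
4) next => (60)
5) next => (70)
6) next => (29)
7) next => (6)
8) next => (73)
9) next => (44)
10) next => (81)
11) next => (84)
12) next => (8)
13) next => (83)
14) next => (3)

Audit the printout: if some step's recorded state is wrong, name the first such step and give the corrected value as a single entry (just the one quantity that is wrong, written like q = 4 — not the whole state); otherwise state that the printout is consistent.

1. x = (5*8 + 43) mod 91 = 83 (agrees with the printout)
2. x = (5*83 + 43) mod 91 = 3 (no discrepancy)
3. x = (5*3 + 43) mod 91 = 58 (consistent with the printout)
4. x = (5*58 + 43) mod 91 = 60 (agrees with the printout)
5. x = (5*60 + 43) mod 91 = 70 (same as recorded)
6. x = (5*70 + 43) mod 91 = 29 (verified)
7. x = (5*29 + 43) mod 91 = 6 (same as recorded)
8. x = (5*6 + 43) mod 91 = 73 (checks out)
9. x = (5*73 + 43) mod 91 = 44 (in agreement)
10. x = (5*44 + 43) mod 91 = 81 (verified)
11. x = (5*81 + 43) mod 91 = 84 (in agreement)
12. x = (5*84 + 43) mod 91 = 8 (consistent with the printout)
13. x = (5*8 + 43) mod 91 = 83 (same as recorded)
14. x = (5*83 + 43) mod 91 = 3 (no discrepancy)
No step deviates from the rules.

no error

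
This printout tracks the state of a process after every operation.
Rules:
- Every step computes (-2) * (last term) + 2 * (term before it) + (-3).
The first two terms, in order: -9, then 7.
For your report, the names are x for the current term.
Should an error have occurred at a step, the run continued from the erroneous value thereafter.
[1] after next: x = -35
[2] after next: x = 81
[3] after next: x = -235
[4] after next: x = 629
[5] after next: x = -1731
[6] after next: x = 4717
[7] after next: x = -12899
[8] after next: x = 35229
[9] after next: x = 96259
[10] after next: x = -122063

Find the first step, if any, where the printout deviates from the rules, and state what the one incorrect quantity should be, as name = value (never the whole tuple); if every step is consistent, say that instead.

step 9, x = -96259

Recomputing the run from the initial state:
step 1: x = -35
step 2: x = 81
step 3: x = -235
step 4: x = 629
step 5: x = -1731
step 6: x = 4717
step 7: x = -12899
step 8: x = 35229
step 9: x = -96259
step 10: x = 262973
The first disagreement with the printout is at step 9, where the value should be x = -96259.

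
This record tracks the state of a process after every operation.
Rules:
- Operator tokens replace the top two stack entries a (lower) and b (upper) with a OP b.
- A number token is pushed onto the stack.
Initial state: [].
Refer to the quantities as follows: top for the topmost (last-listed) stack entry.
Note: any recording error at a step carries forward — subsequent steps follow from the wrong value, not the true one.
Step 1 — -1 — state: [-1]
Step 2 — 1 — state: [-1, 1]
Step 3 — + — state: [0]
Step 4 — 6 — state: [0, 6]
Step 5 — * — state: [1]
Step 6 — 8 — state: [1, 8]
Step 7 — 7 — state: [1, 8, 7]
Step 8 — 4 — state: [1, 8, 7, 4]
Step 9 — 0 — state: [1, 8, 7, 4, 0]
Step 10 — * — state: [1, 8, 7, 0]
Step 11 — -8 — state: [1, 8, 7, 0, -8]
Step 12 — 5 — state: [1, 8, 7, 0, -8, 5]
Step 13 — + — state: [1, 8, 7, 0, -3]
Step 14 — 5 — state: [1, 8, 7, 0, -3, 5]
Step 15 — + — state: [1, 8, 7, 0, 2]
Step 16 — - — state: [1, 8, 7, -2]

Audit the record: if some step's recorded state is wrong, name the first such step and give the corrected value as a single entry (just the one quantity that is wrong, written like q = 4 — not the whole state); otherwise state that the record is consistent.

Recomputing the run from the initial state:
step 1: [-1]
step 2: [-1, 1]
step 3: [0]
step 4: [0, 6]
step 5: [0]
step 6: [0, 8]
step 7: [0, 8, 7]
step 8: [0, 8, 7, 4]
step 9: [0, 8, 7, 4, 0]
step 10: [0, 8, 7, 0]
step 11: [0, 8, 7, 0, -8]
step 12: [0, 8, 7, 0, -8, 5]
step 13: [0, 8, 7, 0, -3]
step 14: [0, 8, 7, 0, -3, 5]
step 15: [0, 8, 7, 0, 2]
step 16: [0, 8, 7, -2]
The first disagreement with the record is at step 5, where the value should be top = 0.

step 5, top = 0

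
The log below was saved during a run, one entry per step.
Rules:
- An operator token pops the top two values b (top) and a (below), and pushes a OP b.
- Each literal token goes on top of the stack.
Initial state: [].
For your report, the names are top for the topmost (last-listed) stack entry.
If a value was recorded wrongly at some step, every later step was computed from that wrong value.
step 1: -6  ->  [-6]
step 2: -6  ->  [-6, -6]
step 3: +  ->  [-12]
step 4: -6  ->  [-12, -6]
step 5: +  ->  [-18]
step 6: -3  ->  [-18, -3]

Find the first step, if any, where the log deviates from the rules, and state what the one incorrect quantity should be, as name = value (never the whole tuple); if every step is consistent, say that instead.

Recomputing the run from the initial state:
step 1: [-6]
step 2: [-6, -6]
step 3: [-12]
step 4: [-12, -6]
step 5: [-18]
step 6: [-18, -3]
This matches the log at every step.

no error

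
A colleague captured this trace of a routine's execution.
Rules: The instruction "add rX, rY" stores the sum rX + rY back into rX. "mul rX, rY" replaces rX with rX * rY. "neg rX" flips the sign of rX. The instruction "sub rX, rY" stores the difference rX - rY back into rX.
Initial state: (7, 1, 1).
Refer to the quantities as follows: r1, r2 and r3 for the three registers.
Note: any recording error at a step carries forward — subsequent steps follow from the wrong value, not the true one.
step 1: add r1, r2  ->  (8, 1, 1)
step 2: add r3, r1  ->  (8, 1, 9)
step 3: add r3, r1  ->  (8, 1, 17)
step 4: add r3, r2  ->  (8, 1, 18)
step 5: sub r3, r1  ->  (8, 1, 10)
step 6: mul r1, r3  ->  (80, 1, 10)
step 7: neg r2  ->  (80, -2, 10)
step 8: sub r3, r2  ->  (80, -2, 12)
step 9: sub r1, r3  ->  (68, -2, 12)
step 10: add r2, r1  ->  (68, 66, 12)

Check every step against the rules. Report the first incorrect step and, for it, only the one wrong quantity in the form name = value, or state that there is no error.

Recomputing the run from the initial state:
step 1: r1 = 8, r2 = 1, r3 = 1
step 2: r1 = 8, r2 = 1, r3 = 9
step 3: r1 = 8, r2 = 1, r3 = 17
step 4: r1 = 8, r2 = 1, r3 = 18
step 5: r1 = 8, r2 = 1, r3 = 10
step 6: r1 = 80, r2 = 1, r3 = 10
step 7: r1 = 80, r2 = -1, r3 = 10
step 8: r1 = 80, r2 = -1, r3 = 11
step 9: r1 = 69, r2 = -1, r3 = 11
step 10: r1 = 69, r2 = 68, r3 = 11
The first disagreement with the trace is at step 7, where the value should be r2 = -1.

step 7, r2 = -1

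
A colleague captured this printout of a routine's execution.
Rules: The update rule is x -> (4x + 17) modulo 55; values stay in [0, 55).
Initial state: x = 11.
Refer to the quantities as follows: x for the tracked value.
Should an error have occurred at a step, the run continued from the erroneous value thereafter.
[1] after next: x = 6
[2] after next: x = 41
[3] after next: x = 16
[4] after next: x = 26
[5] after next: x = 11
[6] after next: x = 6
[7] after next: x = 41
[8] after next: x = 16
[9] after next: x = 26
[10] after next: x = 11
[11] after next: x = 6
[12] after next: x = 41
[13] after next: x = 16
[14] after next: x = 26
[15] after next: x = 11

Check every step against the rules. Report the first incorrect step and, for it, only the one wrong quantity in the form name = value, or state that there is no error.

Step 1: x = (4*11 + 17) mod 55 = 6 — confirmed correct.
Step 2: x = (4*6 + 17) mod 55 = 41 — same as recorded.
Step 3: x = (4*41 + 17) mod 55 = 16 — consistent with the printout.
Step 4: x = (4*16 + 17) mod 55 = 26 — agrees with the printout.
Step 5: x = (4*26 + 17) mod 55 = 11 — consistent with the printout.
Step 6: x = (4*11 + 17) mod 55 = 6 — exactly as logged.
Step 7: x = (4*6 + 17) mod 55 = 41 — consistent with the printout.
Step 8: x = (4*41 + 17) mod 55 = 16 — confirmed correct.
Step 9: x = (4*16 + 17) mod 55 = 26 — checks out.
Step 10: x = (4*26 + 17) mod 55 = 11 — exactly as logged.
Step 11: x = (4*11 + 17) mod 55 = 6 — confirmed correct.
Step 12: x = (4*6 + 17) mod 55 = 41 — no discrepancy.
Step 13: x = (4*41 + 17) mod 55 = 16 — consistent with the printout.
Step 14: x = (4*16 + 17) mod 55 = 26 — confirmed correct.
Step 15: x = (4*26 + 17) mod 55 = 11 — agrees with the printout.
No step deviates from the rules.

no error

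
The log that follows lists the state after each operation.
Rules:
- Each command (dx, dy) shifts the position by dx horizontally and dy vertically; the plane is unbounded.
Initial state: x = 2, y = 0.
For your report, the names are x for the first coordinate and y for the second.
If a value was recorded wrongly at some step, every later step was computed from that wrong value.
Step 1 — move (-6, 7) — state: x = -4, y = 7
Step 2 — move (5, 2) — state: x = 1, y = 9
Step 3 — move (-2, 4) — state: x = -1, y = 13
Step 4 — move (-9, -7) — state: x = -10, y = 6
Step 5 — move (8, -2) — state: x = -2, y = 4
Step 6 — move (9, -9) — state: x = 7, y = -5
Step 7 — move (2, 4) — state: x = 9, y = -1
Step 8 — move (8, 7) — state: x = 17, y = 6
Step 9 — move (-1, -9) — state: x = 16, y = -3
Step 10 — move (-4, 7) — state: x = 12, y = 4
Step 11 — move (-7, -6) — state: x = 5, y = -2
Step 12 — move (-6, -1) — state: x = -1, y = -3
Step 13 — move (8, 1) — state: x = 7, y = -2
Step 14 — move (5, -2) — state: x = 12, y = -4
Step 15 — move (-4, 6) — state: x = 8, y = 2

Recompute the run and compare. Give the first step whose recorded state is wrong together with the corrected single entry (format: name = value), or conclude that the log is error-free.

no error

Step 1: x = 2 + (-6) = -4, y = 0 + (7) = 7 — checks out.
Step 2: x = -4 + (5) = 1, y = 7 + (2) = 9 — same as recorded.
Step 3: x = 1 + (-2) = -1, y = 9 + (4) = 13 — no discrepancy.
Step 4: x = -1 + (-9) = -10, y = 13 + (-7) = 6 — same as recorded.
Step 5: x = -10 + (8) = -2, y = 6 + (-2) = 4 — confirmed correct.
Step 6: x = -2 + (9) = 7, y = 4 + (-9) = -5 — verified.
Step 7: x = 7 + (2) = 9, y = -5 + (4) = -1 — verified.
Step 8: x = 9 + (8) = 17, y = -1 + (7) = 6 — consistent with the log.
Step 9: x = 17 + (-1) = 16, y = 6 + (-9) = -3 — confirmed correct.
Step 10: x = 16 + (-4) = 12, y = -3 + (7) = 4 — verified.
Step 11: x = 12 + (-7) = 5, y = 4 + (-6) = -2 — matches.
Step 12: x = 5 + (-6) = -1, y = -2 + (-1) = -3 — same as recorded.
Step 13: x = -1 + (8) = 7, y = -3 + (1) = -2 — same as recorded.
Step 14: x = 7 + (5) = 12, y = -2 + (-2) = -4 — matches.
Step 15: x = 12 + (-4) = 8, y = -4 + (6) = 2 — no discrepancy.
The recomputation confirms every line.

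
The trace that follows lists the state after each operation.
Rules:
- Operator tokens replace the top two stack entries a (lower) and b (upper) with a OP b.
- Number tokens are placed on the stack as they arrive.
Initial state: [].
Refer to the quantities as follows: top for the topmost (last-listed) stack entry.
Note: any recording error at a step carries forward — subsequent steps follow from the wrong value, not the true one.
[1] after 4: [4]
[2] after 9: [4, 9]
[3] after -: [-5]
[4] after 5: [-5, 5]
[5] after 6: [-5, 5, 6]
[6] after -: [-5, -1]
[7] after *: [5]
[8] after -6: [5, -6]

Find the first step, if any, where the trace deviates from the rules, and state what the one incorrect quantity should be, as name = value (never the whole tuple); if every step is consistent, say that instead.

Step 1: push 4: top = 4 — same as recorded.
Step 2: push 9: top = 9 — agrees with the trace.
Step 3: 4 - 9 = -5 — in agreement.
Step 4: push 5: top = 5 — consistent with the trace.
Step 5: push 6: top = 6 — confirmed correct.
Step 6: 5 - 6 = -1 — matches.
Step 7: -5 * -1 = 5 — agrees with the trace.
Step 8: push -6: top = -6 — confirmed correct.
The recomputation confirms every line.

no error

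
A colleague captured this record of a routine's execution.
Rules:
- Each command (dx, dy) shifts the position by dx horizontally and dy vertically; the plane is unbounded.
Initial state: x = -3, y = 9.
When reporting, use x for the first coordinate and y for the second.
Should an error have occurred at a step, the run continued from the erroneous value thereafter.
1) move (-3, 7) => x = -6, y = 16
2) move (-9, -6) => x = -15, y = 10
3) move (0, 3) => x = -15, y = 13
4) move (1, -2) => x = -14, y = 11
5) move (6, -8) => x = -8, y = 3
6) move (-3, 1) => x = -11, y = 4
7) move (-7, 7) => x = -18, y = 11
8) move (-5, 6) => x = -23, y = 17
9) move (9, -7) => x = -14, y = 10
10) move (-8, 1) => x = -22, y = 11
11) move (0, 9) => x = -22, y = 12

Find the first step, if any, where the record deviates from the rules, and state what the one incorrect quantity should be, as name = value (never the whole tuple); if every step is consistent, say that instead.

Recomputing the run from the initial state:
step 1: x = -6, y = 16
step 2: x = -15, y = 10
step 3: x = -15, y = 13
step 4: x = -14, y = 11
step 5: x = -8, y = 3
step 6: x = -11, y = 4
step 7: x = -18, y = 11
step 8: x = -23, y = 17
step 9: x = -14, y = 10
step 10: x = -22, y = 11
step 11: x = -22, y = 20
The first disagreement with the record is at step 11, where the value should be y = 20.

step 11, y = 20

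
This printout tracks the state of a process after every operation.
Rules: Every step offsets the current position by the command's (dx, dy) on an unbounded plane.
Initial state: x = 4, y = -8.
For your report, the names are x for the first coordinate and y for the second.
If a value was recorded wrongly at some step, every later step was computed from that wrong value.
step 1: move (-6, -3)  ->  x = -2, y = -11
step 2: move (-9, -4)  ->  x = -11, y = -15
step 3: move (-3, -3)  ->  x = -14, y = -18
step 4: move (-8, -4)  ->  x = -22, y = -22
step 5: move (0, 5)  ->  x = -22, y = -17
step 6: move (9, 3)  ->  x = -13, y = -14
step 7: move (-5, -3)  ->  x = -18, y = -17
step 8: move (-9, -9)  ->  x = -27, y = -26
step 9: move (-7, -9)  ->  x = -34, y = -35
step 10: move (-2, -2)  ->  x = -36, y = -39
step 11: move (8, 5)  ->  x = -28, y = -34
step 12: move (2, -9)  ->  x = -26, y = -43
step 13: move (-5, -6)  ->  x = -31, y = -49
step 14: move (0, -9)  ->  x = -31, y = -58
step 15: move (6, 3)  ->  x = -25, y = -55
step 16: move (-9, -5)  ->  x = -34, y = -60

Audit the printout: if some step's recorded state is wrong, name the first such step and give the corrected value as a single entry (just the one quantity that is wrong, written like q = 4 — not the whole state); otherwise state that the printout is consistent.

Recomputing the run from the initial state:
step 1: x = -2, y = -11
step 2: x = -11, y = -15
step 3: x = -14, y = -18
step 4: x = -22, y = -22
step 5: x = -22, y = -17
step 6: x = -13, y = -14
step 7: x = -18, y = -17
step 8: x = -27, y = -26
step 9: x = -34, y = -35
step 10: x = -36, y = -37
step 11: x = -28, y = -32
step 12: x = -26, y = -41
step 13: x = -31, y = -47
step 14: x = -31, y = -56
step 15: x = -25, y = -53
step 16: x = -34, y = -58
The first disagreement with the printout is at step 10, where the value should be y = -37.

step 10, y = -37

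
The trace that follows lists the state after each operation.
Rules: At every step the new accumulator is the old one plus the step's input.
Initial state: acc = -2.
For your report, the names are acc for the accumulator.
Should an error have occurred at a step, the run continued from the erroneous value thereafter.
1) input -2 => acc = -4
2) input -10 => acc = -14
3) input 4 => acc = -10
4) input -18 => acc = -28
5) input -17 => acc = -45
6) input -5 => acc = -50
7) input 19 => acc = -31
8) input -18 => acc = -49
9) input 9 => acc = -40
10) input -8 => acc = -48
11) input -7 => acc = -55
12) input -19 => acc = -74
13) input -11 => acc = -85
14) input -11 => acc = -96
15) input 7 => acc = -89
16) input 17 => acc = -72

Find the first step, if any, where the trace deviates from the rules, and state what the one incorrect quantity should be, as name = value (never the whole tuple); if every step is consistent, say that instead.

no error

Recomputing the run from the initial state:
step 1: acc = -4
step 2: acc = -14
step 3: acc = -10
step 4: acc = -28
step 5: acc = -45
step 6: acc = -50
step 7: acc = -31
step 8: acc = -49
step 9: acc = -40
step 10: acc = -48
step 11: acc = -55
step 12: acc = -74
step 13: acc = -85
step 14: acc = -96
step 15: acc = -89
step 16: acc = -72
This matches the trace at every step.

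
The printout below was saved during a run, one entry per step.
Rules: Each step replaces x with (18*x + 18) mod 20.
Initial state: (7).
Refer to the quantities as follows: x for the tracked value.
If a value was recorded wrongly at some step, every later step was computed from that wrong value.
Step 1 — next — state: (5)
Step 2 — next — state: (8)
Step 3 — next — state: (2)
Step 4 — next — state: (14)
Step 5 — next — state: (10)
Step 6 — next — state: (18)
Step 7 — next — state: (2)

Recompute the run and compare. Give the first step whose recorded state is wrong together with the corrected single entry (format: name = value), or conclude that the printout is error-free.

1. x = (18*7 + 18) mod 20 = 4 (not what was recorded)
The audit stops at step 1: the recorded entry is wrong and should be x = 4.

step 1, x = 4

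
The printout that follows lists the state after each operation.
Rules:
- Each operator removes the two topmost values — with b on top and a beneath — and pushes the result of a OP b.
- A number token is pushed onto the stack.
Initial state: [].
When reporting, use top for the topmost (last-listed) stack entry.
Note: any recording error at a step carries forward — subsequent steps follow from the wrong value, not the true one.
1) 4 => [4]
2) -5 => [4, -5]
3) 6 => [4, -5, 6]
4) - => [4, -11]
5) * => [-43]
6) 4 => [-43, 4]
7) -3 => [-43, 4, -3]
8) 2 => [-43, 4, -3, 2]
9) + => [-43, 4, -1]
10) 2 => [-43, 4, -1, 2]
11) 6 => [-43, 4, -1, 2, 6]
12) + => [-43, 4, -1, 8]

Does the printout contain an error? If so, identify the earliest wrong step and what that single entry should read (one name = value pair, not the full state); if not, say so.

Step 1: push 4: top = 4 — confirmed correct.
Step 2: push -5: top = -5 — verified.
Step 3: push 6: top = 6 — same as recorded.
Step 4: -5 - 6 = -11 — in agreement.
Step 5: 4 * -11 = -44 — the printout disagrees here.
The earliest wrong entry is at step 5: it should read top = -44.

step 5, top = -44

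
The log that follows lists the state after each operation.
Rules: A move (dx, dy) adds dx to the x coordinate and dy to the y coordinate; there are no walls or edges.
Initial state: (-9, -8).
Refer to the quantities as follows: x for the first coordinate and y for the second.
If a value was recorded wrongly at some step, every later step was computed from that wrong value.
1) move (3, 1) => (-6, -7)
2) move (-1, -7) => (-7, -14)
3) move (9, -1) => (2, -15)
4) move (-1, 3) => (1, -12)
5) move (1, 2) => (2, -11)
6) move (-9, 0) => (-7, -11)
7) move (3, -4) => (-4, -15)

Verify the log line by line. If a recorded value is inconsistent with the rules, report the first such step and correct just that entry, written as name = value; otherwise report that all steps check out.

step 1: x = -9 + (3) = -6, y = -8 + (1) = -7 -> same as recorded
step 2: x = -6 + (-1) = -7, y = -7 + (-7) = -14 -> no discrepancy
step 3: x = -7 + (9) = 2, y = -14 + (-1) = -15 -> consistent with the log
step 4: x = 2 + (-1) = 1, y = -15 + (3) = -12 -> exactly as logged
step 5: x = 1 + (1) = 2, y = -12 + (2) = -10 -> the log has a different value
So the first discrepancy is step 5, where the right value is y = -10.

step 5, y = -10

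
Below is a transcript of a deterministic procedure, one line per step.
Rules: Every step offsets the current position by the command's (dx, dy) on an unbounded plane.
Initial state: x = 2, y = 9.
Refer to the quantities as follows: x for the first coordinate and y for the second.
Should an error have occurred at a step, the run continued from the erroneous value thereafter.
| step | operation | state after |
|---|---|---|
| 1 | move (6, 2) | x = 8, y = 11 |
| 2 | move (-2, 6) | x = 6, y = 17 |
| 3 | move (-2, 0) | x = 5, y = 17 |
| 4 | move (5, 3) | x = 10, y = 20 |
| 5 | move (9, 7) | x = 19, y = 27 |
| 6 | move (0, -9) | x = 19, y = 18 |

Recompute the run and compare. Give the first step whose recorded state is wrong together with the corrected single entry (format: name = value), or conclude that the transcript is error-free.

step 3, x = 4

Recomputing the run from the initial state:
step 1: x = 8, y = 11
step 2: x = 6, y = 17
step 3: x = 4, y = 17
step 4: x = 9, y = 20
step 5: x = 18, y = 27
step 6: x = 18, y = 18
The first disagreement with the transcript is at step 3, where the value should be x = 4.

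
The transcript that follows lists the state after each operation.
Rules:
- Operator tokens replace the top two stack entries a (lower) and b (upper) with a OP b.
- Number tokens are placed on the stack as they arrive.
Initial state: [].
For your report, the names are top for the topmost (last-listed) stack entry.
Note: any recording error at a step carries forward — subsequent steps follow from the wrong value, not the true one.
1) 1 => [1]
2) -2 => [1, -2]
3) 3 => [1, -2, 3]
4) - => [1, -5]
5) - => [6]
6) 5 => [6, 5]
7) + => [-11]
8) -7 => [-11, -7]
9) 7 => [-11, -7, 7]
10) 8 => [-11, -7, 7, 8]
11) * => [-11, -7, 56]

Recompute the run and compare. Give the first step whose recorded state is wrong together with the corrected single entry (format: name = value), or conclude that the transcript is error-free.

1. push 1: top = 1 (exactly as logged)
2. push -2: top = -2 (matches)
3. push 3: top = 3 (exactly as logged)
4. -2 - 3 = -5 (no discrepancy)
5. 1 - -5 = 6 (consistent with the transcript)
6. push 5: top = 5 (exactly as logged)
7. 6 + 5 = 11 (the entry is off here)
That makes step 7 the first incorrect line — top = 11 is what it should show.

step 7, top = 11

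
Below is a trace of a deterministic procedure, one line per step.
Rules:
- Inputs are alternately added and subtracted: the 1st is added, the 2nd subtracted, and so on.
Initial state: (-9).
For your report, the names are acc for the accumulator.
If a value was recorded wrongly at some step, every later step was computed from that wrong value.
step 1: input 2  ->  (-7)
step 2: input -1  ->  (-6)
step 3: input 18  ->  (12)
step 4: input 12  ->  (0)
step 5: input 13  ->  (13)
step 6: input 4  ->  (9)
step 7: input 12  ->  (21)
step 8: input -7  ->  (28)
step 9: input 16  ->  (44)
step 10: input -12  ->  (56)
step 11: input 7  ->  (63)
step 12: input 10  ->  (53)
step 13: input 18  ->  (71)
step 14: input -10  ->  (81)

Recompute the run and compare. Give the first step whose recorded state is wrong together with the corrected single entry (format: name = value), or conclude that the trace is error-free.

no error

Recomputing the run from the initial state:
step 1: acc = -7
step 2: acc = -6
step 3: acc = 12
step 4: acc = 0
step 5: acc = 13
step 6: acc = 9
step 7: acc = 21
step 8: acc = 28
step 9: acc = 44
step 10: acc = 56
step 11: acc = 63
step 12: acc = 53
step 13: acc = 71
step 14: acc = 81
This matches the trace at every step.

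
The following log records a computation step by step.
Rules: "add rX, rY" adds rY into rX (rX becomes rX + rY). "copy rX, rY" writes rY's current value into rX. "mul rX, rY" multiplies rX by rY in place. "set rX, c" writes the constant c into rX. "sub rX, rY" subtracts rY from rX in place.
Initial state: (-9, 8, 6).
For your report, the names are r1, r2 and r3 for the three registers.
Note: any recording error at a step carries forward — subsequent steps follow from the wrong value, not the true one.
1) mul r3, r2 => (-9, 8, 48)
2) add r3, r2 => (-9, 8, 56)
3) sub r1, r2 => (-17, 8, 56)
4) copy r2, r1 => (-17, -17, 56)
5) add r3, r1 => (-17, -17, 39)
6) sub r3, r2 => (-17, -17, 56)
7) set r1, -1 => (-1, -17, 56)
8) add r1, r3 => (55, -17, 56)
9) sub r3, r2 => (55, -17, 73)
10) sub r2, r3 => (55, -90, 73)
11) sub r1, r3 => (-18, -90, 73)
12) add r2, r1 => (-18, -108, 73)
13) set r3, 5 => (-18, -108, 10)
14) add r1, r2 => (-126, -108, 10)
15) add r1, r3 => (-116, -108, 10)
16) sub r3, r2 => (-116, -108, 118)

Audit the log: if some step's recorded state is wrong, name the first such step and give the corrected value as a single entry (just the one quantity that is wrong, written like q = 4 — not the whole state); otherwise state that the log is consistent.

step 13, r3 = 5

Step 1: r3 = 6 * 8 = 48 — same as recorded.
Step 2: r3 = 48 + 8 = 56 — verified.
Step 3: r1 = -9 - 8 = -17 — verified.
Step 4: r2 = -17 — exactly as logged.
Step 5: r3 = 56 + -17 = 39 — verified.
Step 6: r3 = 39 - -17 = 56 — confirmed correct.
Step 7: r1 = -1 — agrees with the log.
Step 8: r1 = -1 + 56 = 55 — consistent with the log.
Step 9: r3 = 56 - -17 = 73 — matches.
Step 10: r2 = -17 - 73 = -90 — verified.
Step 11: r1 = 55 - 73 = -18 — no discrepancy.
Step 12: r2 = -90 + -18 = -108 — matches.
Step 13: r3 = 5 — the recorded entry deviates here.
So the first discrepancy is step 13, where the right value is r3 = 5.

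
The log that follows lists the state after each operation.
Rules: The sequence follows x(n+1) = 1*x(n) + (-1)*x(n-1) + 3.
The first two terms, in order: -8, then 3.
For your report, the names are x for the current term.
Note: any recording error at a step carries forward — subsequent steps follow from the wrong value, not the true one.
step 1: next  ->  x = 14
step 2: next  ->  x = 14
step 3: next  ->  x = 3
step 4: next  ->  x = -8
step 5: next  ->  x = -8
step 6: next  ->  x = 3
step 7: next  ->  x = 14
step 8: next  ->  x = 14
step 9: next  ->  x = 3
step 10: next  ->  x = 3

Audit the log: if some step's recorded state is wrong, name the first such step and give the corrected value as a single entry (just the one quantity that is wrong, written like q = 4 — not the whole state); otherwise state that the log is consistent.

Step 1: x = 1*(3) + (-1)*(-8) + (3) = 14 — agrees with the log.
Step 2: x = 1*(14) + (-1)*(3) + (3) = 14 — checks out.
Step 3: x = 1*(14) + (-1)*(14) + (3) = 3 — consistent with the log.
Step 4: x = 1*(3) + (-1)*(14) + (3) = -8 — in agreement.
Step 5: x = 1*(-8) + (-1)*(3) + (3) = -8 — agrees with the log.
Step 6: x = 1*(-8) + (-1)*(-8) + (3) = 3 — same as recorded.
Step 7: x = 1*(3) + (-1)*(-8) + (3) = 14 — exactly as logged.
Step 8: x = 1*(14) + (-1)*(3) + (3) = 14 — in agreement.
Step 9: x = 1*(14) + (-1)*(14) + (3) = 3 — agrees with the log.
Step 10: x = 1*(3) + (-1)*(14) + (3) = -8 — the log disagrees here.
So the first discrepancy is step 10, where the right value is x = -8.

step 10, x = -8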